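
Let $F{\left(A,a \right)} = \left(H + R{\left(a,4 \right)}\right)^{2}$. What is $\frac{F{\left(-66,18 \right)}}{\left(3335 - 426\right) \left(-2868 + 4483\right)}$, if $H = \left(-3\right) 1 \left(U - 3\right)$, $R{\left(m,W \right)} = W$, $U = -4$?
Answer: $\frac{125}{939607} \approx 0.00013303$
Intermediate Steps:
$H = 21$ ($H = \left(-3\right) 1 \left(-4 - 3\right) = \left(-3\right) \left(-7\right) = 21$)
$F{\left(A,a \right)} = 625$ ($F{\left(A,a \right)} = \left(21 + 4\right)^{2} = 25^{2} = 625$)
$\frac{F{\left(-66,18 \right)}}{\left(3335 - 426\right) \left(-2868 + 4483\right)} = \frac{625}{\left(3335 - 426\right) \left(-2868 + 4483\right)} = \frac{625}{2909 \cdot 1615} = \frac{625}{4698035} = 625 \cdot \frac{1}{4698035} = \frac{125}{939607}$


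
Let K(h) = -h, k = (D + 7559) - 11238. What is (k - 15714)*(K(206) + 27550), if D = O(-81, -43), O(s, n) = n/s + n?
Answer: -43046920912/81 ≈ -5.3144e+8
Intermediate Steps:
O(s, n) = n + n/s
D = -3440/81 (D = -43 - 43/(-81) = -43 - 43*(-1/81) = -43 + 43/81 = -3440/81 ≈ -42.469)
k = -301439/81 (k = (-3440/81 + 7559) - 11238 = 608839/81 - 11238 = -301439/81 ≈ -3721.5)
(k - 15714)*(K(206) + 27550) = (-301439/81 - 15714)*(-1*206 + 27550) = -1574273*(-206 + 27550)/81 = -1574273/81*27344 = -43046920912/81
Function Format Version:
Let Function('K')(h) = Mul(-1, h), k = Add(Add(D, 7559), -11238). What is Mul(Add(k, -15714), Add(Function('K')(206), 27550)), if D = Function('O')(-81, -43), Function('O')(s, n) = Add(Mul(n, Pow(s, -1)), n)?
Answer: Rational(-43046920912, 81) ≈ -5.3144e+8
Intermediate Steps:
Function('O')(s, n) = Add(n, Mul(n, Pow(s, -1)))
D = Rational(-3440, 81) (D = Add(-43, Mul(-43, Pow(-81, -1))) = Add(-43, Mul(-43, Rational(-1, 81))) = Add(-43, Rational(43, 81)) = Rational(-3440, 81) ≈ -42.469)
k = Rational(-301439, 81) (k = Add(Add(Rational(-3440, 81), 7559), -11238) = Add(Rational(608839, 81), -11238) = Rational(-301439, 81) ≈ -3721.5)
Mul(Add(k, -15714), Add(Function('K')(206), 27550)) = Mul(Add(Rational(-301439, 81), -15714), Add(Mul(-1, 206), 27550)) = Mul(Rational(-1574273, 81), Add(-206, 27550)) = Mul(Rational(-1574273, 81), 27344) = Rational(-43046920912, 81)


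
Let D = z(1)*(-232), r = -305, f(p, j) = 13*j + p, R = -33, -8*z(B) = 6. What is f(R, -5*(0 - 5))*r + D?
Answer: -88886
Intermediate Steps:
z(B) = -¾ (z(B) = -⅛*6 = -¾)
f(p, j) = p + 13*j
D = 174 (D = -¾*(-232) = 174)
f(R, -5*(0 - 5))*r + D = (-33 + 13*(-5*(0 - 5)))*(-305) + 174 = (-33 + 13*(-5*(-5)))*(-305) + 174 = (-33 + 13*25)*(-305) + 174 = (-33 + 325)*(-305) + 174 = 292*(-305) + 174 = -89060 + 174 = -88886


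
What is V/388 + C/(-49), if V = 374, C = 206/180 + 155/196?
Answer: 38753137/41921460 ≈ 0.92442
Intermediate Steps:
C = 17069/8820 (C = 206*(1/180) + 155*(1/196) = 103/90 + 155/196 = 17069/8820 ≈ 1.9353)
V/388 + C/(-49) = 374/388 + (17069/8820)/(-49) = 374*(1/388) + (17069/8820)*(-1/49) = 187/194 - 17069/432180 = 38753137/41921460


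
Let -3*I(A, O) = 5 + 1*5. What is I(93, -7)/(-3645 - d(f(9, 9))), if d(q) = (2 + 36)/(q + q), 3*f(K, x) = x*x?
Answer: 45/49217 ≈ 0.00091432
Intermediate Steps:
I(A, O) = -10/3 (I(A, O) = -(5 + 1*5)/3 = -(5 + 5)/3 = -⅓*10 = -10/3)
f(K, x) = x²/3 (f(K, x) = (x*x)/3 = x²/3)
d(q) = 19/q (d(q) = 38/((2*q)) = 38*(1/(2*q)) = 19/q)
I(93, -7)/(-3645 - d(f(9, 9))) = -10/(3*(-3645 - 19/((⅓)*9²))) = -10/(3*(-3645 - 19/((⅓)*81))) = -10/(3*(-3645 - 19/27)) = -10/(3*(-98434/27)) = -10/3*(-27/98434) = 45/49217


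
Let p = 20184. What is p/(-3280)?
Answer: -2523/410 ≈ -6.1537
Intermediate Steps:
p/(-3280) = 20184/(-3280) = 20184*(-1/3280) = -2523/410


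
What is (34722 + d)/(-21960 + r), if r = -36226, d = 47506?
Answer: -41114/29093 ≈ -1.4132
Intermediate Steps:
(34722 + d)/(-21960 + r) = (34722 + 47506)/(-21960 - 36226) = 82228/(-58186) = 82228*(-1/58186) = -41114/29093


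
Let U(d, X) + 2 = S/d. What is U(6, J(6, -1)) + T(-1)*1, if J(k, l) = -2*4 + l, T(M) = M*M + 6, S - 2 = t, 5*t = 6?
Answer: 83/15 ≈ 5.5333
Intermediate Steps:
t = 6/5 (t = (⅕)*6 = 6/5 ≈ 1.2000)
S = 16/5 (S = 2 + 6/5 = 16/5 ≈ 3.2000)
T(M) = 6 + M² (T(M) = M² + 6 = 6 + M²)
J(k, l) = -8 + l
U(d, X) = -2 + 16/(5*d)
U(6, J(6, -1)) + T(-1)*1 = (-2 + (16/5)/6) + (6 + (-1)²)*1 = (-2 + (16/5)*(⅙)) + (6 + 1)*1 = (-2 + 8/15) + 7*1 = -22/15 + 7 = 83/15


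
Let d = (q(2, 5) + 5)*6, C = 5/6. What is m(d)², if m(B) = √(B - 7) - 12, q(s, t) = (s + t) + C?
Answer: (12 - √70)² ≈ 13.202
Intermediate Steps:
C = ⅚ (C = 5*(⅙) = ⅚ ≈ 0.83333)
q(s, t) = ⅚ + s + t (q(s, t) = (s + t) + ⅚ = ⅚ + s + t)
d = 77 (d = ((⅚ + 2 + 5) + 5)*6 = (47/6 + 5)*6 = (77/6)*6 = 77)
m(B) = -12 + √(-7 + B) (m(B) = √(-7 + B) - 12 = -12 + √(-7 + B))
m(d)² = (-12 + √(-7 + 77))² = (-12 + √70)²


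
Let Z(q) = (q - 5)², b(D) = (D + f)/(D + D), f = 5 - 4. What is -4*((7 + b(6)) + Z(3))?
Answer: -139/3 ≈ -46.333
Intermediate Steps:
f = 1
b(D) = (1 + D)/(2*D) (b(D) = (D + 1)/(D + D) = (1 + D)/((2*D)) = (1 + D)*(1/(2*D)) = (1 + D)/(2*D))
Z(q) = (-5 + q)²
-4*((7 + b(6)) + Z(3)) = -4*((7 + (½)*(1 + 6)/6) + (-5 + 3)²) = -4*((7 + (½)*(⅙)*7) + (-2)²) = -4*((7 + 7/12) + 4) = -4*(91/12 + 4) = -4*139/12 = -139/3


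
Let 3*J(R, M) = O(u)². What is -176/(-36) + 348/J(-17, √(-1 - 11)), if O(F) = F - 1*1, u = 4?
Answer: 1088/9 ≈ 120.89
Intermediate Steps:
O(F) = -1 + F (O(F) = F - 1 = -1 + F)
J(R, M) = 3 (J(R, M) = (-1 + 4)²/3 = (⅓)*3² = (⅓)*9 = 3)
-176/(-36) + 348/J(-17, √(-1 - 11)) = -176/(-36) + 348/3 = -176*(-1/36) + 348*(⅓) = 44/9 + 116 = 1088/9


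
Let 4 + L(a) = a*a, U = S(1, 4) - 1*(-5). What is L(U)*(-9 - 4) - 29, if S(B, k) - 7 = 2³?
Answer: -5177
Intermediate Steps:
S(B, k) = 15 (S(B, k) = 7 + 2³ = 7 + 8 = 15)
U = 20 (U = 15 - 1*(-5) = 15 + 5 = 20)
L(a) = -4 + a² (L(a) = -4 + a*a = -4 + a²)
L(U)*(-9 - 4) - 29 = (-4 + 20²)*(-9 - 4) - 29 = (-4 + 400)*(-13) - 29 = 396*(-13) - 29 = -5148 - 29 = -5177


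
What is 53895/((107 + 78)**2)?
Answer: 10779/6845 ≈ 1.5747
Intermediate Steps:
53895/((107 + 78)**2) = 53895/(185**2) = 53895/34225 = 53895*(1/34225) = 10779/6845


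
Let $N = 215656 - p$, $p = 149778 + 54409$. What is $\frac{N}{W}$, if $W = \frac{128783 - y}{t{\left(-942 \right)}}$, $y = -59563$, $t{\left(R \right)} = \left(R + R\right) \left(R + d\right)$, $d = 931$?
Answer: $\frac{39613926}{31391} \approx 1262.0$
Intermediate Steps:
$t{\left(R \right)} = 2 R \left(931 + R\right)$ ($t{\left(R \right)} = \left(R + R\right) \left(R + 931\right) = 2 R \left(931 + R\right)$)
$p = 204187$
$W = \frac{31391}{3454}$ ($W = \frac{128783 - -59563}{2 \left(-942\right) \left(931 - 942\right)} = \frac{128783 + 59563}{2 \left(-942\right) \left(-11\right)} = \frac{188346}{20724} = 188346 \cdot \frac{1}{20724} = \frac{31391}{3454} \approx 9.0883$)
$N = 11469$ ($N = 215656 - 204187 = 11469$)
$\frac{N}{W} = \frac{11469}{\frac{31391}{3454}} = 11469 \cdot \frac{3454}{31391} = \frac{39613926}{31391}$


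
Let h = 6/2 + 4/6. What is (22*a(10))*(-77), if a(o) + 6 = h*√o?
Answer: 10164 - 18634*√10/3 ≈ -9478.0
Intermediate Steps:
h = 11/3 (h = 6*(½) + 4*(⅙) = 3 + ⅔ = 11/3 ≈ 3.6667)
a(o) = -6 + 11*√o/3
(22*a(10))*(-77) = (22*(-6 + 11*√10/3))*(-77) = (-132 + 242*√10/3)*(-77) = 10164 - 18634*√10/3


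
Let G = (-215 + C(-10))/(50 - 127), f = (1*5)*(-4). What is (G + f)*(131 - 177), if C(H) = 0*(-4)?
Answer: 60950/77 ≈ 791.56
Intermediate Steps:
C(H) = 0
f = -20 (f = 5*(-4) = -20)
G = 215/77 (G = (-215 + 0)/(50 - 127) = -215/(-77) = -215*(-1/77) = 215/77 ≈ 2.7922)
(G + f)*(131 - 177) = (215/77 - 20)*(131 - 177) = -1325/77*(-46) = 60950/77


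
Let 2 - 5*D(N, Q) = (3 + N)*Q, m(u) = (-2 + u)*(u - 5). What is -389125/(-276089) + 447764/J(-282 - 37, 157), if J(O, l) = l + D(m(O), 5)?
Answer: -411127665/141658756 ≈ -2.9022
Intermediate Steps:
m(u) = (-5 + u)*(-2 + u) (m(u) = (-2 + u)*(-5 + u) = (-5 + u)*(-2 + u))
D(N, Q) = 2/5 - Q*(3 + N)/5 (D(N, Q) = 2/5 - (3 + N)*Q/5 = 2/5 - Q*(3 + N)/5)
J(O, l) = -63/5 + l - O**2 + 7*O (J(O, l) = l + (2/5 - 3/5*5 - 1/5*(10 + O**2 - 7*O)*5) = l + (2/5 - 3 + (-10 - O**2 + 7*O)) = l + (-63/5 - O**2 + 7*O) = -63/5 + l - O**2 + 7*O)
-389125/(-276089) + 447764/J(-282 - 37, 157) = -389125/(-276089) + 447764/(-63/5 + 157 - (-282 - 37)**2 + 7*(-282 - 37)) = -389125*(-1/276089) + 447764/(-63/5 + 157 - 1*(-319)**2 + 7*(-319)) = 35375/25099 + 447764/(-63/5 + 157 - 1*101761 - 2233) = 35375/25099 + 447764/(-63/5 + 157 - 101761 - 2233) = 35375/25099 + 447764/(-519248/5) = 35375/25099 + 447764*(-5/519248) = 35375/25099 - 24335/5644 = -411127665/141658756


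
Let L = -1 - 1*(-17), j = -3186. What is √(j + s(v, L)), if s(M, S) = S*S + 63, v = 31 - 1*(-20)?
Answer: I*√2867 ≈ 53.544*I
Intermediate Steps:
L = 16 (L = -1 + 17 = 16)
v = 51 (v = 31 + 20 = 51)
s(M, S) = 63 + S² (s(M, S) = S² + 63 = 63 + S²)
√(j + s(v, L)) = √(-3186 + (63 + 16²)) = √(-3186 + (63 + 256)) = √(-3186 + 319) = √(-2867) = I*√2867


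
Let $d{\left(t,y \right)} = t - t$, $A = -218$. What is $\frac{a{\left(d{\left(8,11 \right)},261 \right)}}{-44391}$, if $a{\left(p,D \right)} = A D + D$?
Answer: $\frac{18879}{14797} \approx 1.2759$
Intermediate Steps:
$d{\left(t,y \right)} = 0$
$a{\left(p,D \right)} = - 217 D$ ($a{\left(p,D \right)} = - 218 D + D = - 217 D$)
$\frac{a{\left(d{\left(8,11 \right)},261 \right)}}{-44391} = \frac{\left(-217\right) 261}{-44391} = \left(-56637\right) \left(- \frac{1}{44391}\right) = \frac{18879}{14797}$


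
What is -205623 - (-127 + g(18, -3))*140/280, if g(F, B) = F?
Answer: -411137/2 ≈ -2.0557e+5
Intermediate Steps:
-205623 - (-127 + g(18, -3))*140/280 = -205623 - (-127 + 18)*140/280 = -205623 - (-109)*140*(1/280) = -205623 - (-109)/2 = -205623 - 1*(-109/2) = -205623 + 109/2 = -411137/2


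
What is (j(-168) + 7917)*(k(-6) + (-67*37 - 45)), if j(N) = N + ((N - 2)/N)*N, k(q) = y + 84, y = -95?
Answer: -19212765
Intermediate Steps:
k(q) = -11 (k(q) = -95 + 84 = -11)
j(N) = -2 + 2*N (j(N) = N + ((-2 + N)/N)*N = N + (-2 + N) = -2 + 2*N)
(j(-168) + 7917)*(k(-6) + (-67*37 - 45)) = ((-2 + 2*(-168)) + 7917)*(-11 + (-67*37 - 45)) = ((-2 - 336) + 7917)*(-11 + (-2479 - 45)) = (-338 + 7917)*(-11 - 2524) = 7579*(-2535) = -19212765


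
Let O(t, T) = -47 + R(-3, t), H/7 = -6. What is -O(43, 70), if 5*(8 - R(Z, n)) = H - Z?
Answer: 156/5 ≈ 31.200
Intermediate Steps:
H = -42 (H = 7*(-6) = -42)
R(Z, n) = 82/5 + Z/5 (R(Z, n) = 8 - (-42 - Z)/5 = 8 + (42/5 + Z/5) = 82/5 + Z/5)
O(t, T) = -156/5 (O(t, T) = -47 + (82/5 + (1/5)*(-3)) = -47 + (82/5 - 3/5) = -47 + 79/5 = -156/5)
-O(43, 70) = -1*(-156/5) = 156/5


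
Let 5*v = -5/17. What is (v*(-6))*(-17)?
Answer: -6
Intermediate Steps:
v = -1/17 (v = (-5/17)/5 = (-5*1/17)/5 = (⅕)*(-5/17) = -1/17 ≈ -0.058824)
(v*(-6))*(-17) = -1/17*(-6)*(-17) = (6/17)*(-17) = -6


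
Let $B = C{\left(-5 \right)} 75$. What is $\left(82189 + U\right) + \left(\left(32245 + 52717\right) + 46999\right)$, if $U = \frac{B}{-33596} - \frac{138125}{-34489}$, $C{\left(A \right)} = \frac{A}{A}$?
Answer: $\frac{19087586518725}{89130188} \approx 2.1415 \cdot 10^{5}$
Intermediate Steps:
$C{\left(A \right)} = 1$
$B = 75$ ($B = 1 \cdot 75 = 75$)
$U = \frac{356758525}{89130188}$ ($U = \frac{75}{-33596} - \frac{138125}{-34489} = 75 \left(- \frac{1}{33596}\right) - - \frac{10625}{2653} = - \frac{75}{33596} + \frac{10625}{2653} = \frac{356758525}{89130188} \approx 4.0027$)
$\left(82189 + U\right) + \left(\left(32245 + 52717\right) + 46999\right) = \left(82189 + \frac{356758525}{89130188}\right) + \left(\left(32245 + 52717\right) + 46999\right) = \frac{7325877780057}{89130188} + \left(84962 + 46999\right) = \frac{7325877780057}{89130188} + 131961 = \frac{19087586518725}{89130188}$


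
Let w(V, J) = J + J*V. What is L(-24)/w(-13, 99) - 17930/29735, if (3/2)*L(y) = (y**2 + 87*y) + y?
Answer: 457390/1766259 ≈ 0.25896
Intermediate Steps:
L(y) = 2*y**2/3 + 176*y/3 (L(y) = 2*((y**2 + 87*y) + y)/3 = 2*(y**2 + 88*y)/3 = 2*y**2/3 + 176*y/3)
L(-24)/w(-13, 99) - 17930/29735 = ((2/3)*(-24)*(88 - 24))/((99*(1 - 13))) - 17930/29735 = ((2/3)*(-24)*64)/((99*(-12))) - 17930*1/29735 = -1024/(-1188) - 3586/5947 = -1024*(-1/1188) - 3586/5947 = 256/297 - 3586/5947 = 457390/1766259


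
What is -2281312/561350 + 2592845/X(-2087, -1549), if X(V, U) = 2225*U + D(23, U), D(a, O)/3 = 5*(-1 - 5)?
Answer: -931829769963/193475733025 ≈ -4.8163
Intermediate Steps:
D(a, O) = -90 (D(a, O) = 3*(5*(-1 - 5)) = 3*(5*(-6)) = 3*(-30) = -90)
X(V, U) = -90 + 2225*U (X(V, U) = 2225*U - 90 = -90 + 2225*U)
-2281312/561350 + 2592845/X(-2087, -1549) = -2281312/561350 + 2592845/(-90 + 2225*(-1549)) = -2281312*1/561350 + 2592845/(-90 - 3446525) = -1140656/280675 + 2592845/(-3446615) = -1140656/280675 + 2592845*(-1/3446615) = -1140656/280675 - 518569/689323 = -931829769963/193475733025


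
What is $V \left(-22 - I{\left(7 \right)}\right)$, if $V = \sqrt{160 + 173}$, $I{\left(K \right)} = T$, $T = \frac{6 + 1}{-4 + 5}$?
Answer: $- 87 \sqrt{37} \approx -529.2$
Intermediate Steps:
$T = 7$ ($T = \frac{7}{1} = 7 \cdot 1 = 7$)
$I{\left(K \right)} = 7$
$V = 3 \sqrt{37}$ ($V = \sqrt{333} = 3 \sqrt{37} \approx 18.248$)
$V \left(-22 - I{\left(7 \right)}\right) = 3 \sqrt{37} \left(-22 - 7\right) = 3 \sqrt{37} \left(-29\right) = - 87 \sqrt{37}$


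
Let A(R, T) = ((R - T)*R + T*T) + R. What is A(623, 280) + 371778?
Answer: 664490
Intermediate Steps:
A(R, T) = R + T² + R*(R - T) (A(R, T) = (R*(R - T) + T²) + R = (T² + R*(R - T)) + R = R + T² + R*(R - T))
A(623, 280) + 371778 = (623 + 623² + 280² - 1*623*280) + 371778 = (623 + 388129 + 78400 - 174440) + 371778 = 292712 + 371778 = 664490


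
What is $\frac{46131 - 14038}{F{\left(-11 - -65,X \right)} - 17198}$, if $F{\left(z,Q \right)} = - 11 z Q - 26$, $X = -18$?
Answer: $- \frac{32093}{6532} \approx -4.9132$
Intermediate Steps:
$F{\left(z,Q \right)} = -26 - 11 Q z$ ($F{\left(z,Q \right)} = - 11 Q z - 26 = -26 - 11 Q z$)
$\frac{46131 - 14038}{F{\left(-11 - -65,X \right)} - 17198} = \frac{46131 - 14038}{\left(-26 - - 198 \left(-11 - -65\right)\right) - 17198} = \frac{32093}{\left(-26 - - 198 \left(-11 + 65\right)\right) - 17198} = \frac{32093}{\left(-26 - \left(-198\right) 54\right) - 17198} = \frac{32093}{\left(-26 + 10692\right) - 17198} = \frac{32093}{10666 - 17198} = \frac{32093}{-6532} = 32093 \left(- \frac{1}{6532}\right) = - \frac{32093}{6532}$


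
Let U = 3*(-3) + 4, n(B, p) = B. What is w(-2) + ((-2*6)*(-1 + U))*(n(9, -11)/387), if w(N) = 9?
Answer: 459/43 ≈ 10.674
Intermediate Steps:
U = -5 (U = -9 + 4 = -5)
w(-2) + ((-2*6)*(-1 + U))*(n(9, -11)/387) = 9 + ((-2*6)*(-1 - 5))*(9/387) = 9 + (-12*(-6))*(9*(1/387)) = 9 + 72*(1/43) = 9 + 72/43 = 459/43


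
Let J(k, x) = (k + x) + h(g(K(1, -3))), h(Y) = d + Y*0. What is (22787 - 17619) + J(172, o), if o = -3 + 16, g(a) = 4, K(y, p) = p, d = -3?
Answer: 5350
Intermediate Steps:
o = 13
h(Y) = -3 (h(Y) = -3 + Y*0 = -3 + 0 = -3)
J(k, x) = -3 + k + x (J(k, x) = (k + x) - 3 = -3 + k + x)
(22787 - 17619) + J(172, o) = (22787 - 17619) + (-3 + 172 + 13) = 5168 + 182 = 5350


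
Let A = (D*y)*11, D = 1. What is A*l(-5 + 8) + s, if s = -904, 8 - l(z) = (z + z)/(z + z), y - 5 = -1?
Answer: -596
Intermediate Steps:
y = 4 (y = 5 - 1 = 4)
l(z) = 7 (l(z) = 8 - (z + z)/(z + z) = 8 - 2*z/(2*z) = 8 - 2*z*1/(2*z) = 8 - 1*1 = 8 - 1 = 7)
A = 44 (A = (1*4)*11 = 4*11 = 44)
A*l(-5 + 8) + s = 44*7 - 904 = 308 - 904 = -596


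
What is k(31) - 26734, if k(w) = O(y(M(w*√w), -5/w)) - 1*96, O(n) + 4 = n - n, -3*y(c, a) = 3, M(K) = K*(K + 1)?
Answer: -26834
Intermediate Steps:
M(K) = K*(1 + K)
y(c, a) = -1 (y(c, a) = -⅓*3 = -1)
O(n) = -4 (O(n) = -4 + (n - n) = -4 + 0 = -4)
k(w) = -100 (k(w) = -4 - 1*96 = -4 - 96 = -100)
k(31) - 26734 = -100 - 26734 = -26834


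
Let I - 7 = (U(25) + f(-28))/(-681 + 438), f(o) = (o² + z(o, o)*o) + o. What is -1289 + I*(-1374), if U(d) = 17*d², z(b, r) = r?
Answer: 1562701/27 ≈ 57878.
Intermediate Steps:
f(o) = o + 2*o² (f(o) = (o² + o*o) + o = (o² + o²) + o = 2*o² + o = o + 2*o²)
I = -3488/81 (I = 7 + (17*25² - 28*(1 + 2*(-28)))/(-681 + 438) = 7 + (17*625 - 28*(1 - 56))/(-243) = 7 + (10625 - 28*(-55))*(-1/243) = 7 + (10625 + 1540)*(-1/243) = 7 + 12165*(-1/243) = 7 - 4055/81 = -3488/81 ≈ -43.062)
-1289 + I*(-1374) = -1289 - 3488/81*(-1374) = -1289 + 1597504/27 = 1562701/27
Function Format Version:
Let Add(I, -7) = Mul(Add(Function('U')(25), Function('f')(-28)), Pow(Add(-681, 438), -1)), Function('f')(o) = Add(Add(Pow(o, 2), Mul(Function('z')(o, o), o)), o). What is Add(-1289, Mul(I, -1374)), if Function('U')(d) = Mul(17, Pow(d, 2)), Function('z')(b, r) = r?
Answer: Rational(1562701, 27) ≈ 57878.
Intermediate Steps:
Function('f')(o) = Add(o, Mul(2, Pow(o, 2))) (Function('f')(o) = Add(Add(Pow(o, 2), Mul(o, o)), o) = Add(Add(Pow(o, 2), Pow(o, 2)), o) = Add(Mul(2, Pow(o, 2)), o) = Add(o, Mul(2, Pow(o, 2))))
I = Rational(-3488, 81) (I = Add(7, Mul(Add(Mul(17, Pow(25, 2)), Mul(-28, Add(1, Mul(2, -28)))), Pow(Add(-681, 438), -1))) = Add(7, Mul(Add(Mul(17, 625), Mul(-28, Add(1, -56))), Pow(-243, -1))) = Add(7, Mul(Add(10625, Mul(-28, -55)), Rational(-1, 243))) = Add(7, Mul(Add(10625, 1540), Rational(-1, 243))) = Add(7, Mul(12165, Rational(-1, 243))) = Add(7, Rational(-4055, 81)) = Rational(-3488, 81) ≈ -43.062)
Add(-1289, Mul(I, -1374)) = Add(-1289, Mul(Rational(-3488, 81), -1374)) = Add(-1289, Rational(1597504, 27)) = Rational(1562701, 27)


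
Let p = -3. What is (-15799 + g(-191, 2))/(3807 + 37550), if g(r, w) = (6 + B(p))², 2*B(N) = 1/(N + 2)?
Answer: -63075/165428 ≈ -0.38128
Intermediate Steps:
B(N) = 1/(2*(2 + N)) (B(N) = 1/(2*(N + 2)) = 1/(2*(2 + N)))
g(r, w) = 121/4 (g(r, w) = (6 + 1/(2*(2 - 3)))² = (6 + (½)/(-1))² = (6 + (½)*(-1))² = (6 - ½)² = (11/2)² = 121/4)
(-15799 + g(-191, 2))/(3807 + 37550) = (-15799 + 121/4)/(3807 + 37550) = -63075/4/41357 = -63075/4*1/41357 = -63075/165428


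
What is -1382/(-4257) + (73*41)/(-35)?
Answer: -12692831/148995 ≈ -85.190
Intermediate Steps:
-1382/(-4257) + (73*41)/(-35) = -1382*(-1/4257) + 2993*(-1/35) = 1382/4257 - 2993/35 = -12692831/148995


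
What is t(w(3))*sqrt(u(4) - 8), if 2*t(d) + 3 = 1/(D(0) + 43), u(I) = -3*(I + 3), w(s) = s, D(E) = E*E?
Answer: -64*I*sqrt(29)/43 ≈ -8.0151*I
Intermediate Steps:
D(E) = E**2
u(I) = -9 - 3*I (u(I) = -3*(3 + I) = -9 - 3*I)
t(d) = -64/43 (t(d) = -3/2 + 1/(2*(0**2 + 43)) = -3/2 + 1/(2*(0 + 43)) = -3/2 + (1/2)/43 = -3/2 + (1/2)*(1/43) = -3/2 + 1/86 = -64/43)
t(w(3))*sqrt(u(4) - 8) = -64*sqrt((-9 - 3*4) - 8)/43 = -64*sqrt((-9 - 12) - 8)/43 = -64*sqrt(-21 - 8)/43 = -64*I*sqrt(29)/43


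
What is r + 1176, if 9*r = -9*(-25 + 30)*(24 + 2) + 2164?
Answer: 11578/9 ≈ 1286.4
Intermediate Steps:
r = 994/9 (r = (-9*(-25 + 30)*(24 + 2) + 2164)/9 = (-45*26 + 2164)/9 = (-9*130 + 2164)/9 = (-1170 + 2164)/9 = (⅑)*994 = 994/9 ≈ 110.44)
r + 1176 = 994/9 + 1176 = 11578/9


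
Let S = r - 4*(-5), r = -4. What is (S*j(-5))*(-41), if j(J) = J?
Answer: 3280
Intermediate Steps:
S = 16 (S = -4 - 4*(-5) = -4 + 20 = 16)
(S*j(-5))*(-41) = (16*(-5))*(-41) = -80*(-41) = 3280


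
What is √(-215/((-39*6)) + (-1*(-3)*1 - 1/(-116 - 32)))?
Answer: 5*√1307839/2886 ≈ 1.9813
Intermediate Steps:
√(-215/((-39*6)) + (-1*(-3)*1 - 1/(-116 - 32))) = √(-215/(-234) + (3*1 - 1/(-148))) = √(-215*(-1/234) + (3 - 1*(-1/148))) = √(215/234 + (3 + 1/148)) = √(215/234 + 445/148) = √(67975/17316) = 5*√1307839/2886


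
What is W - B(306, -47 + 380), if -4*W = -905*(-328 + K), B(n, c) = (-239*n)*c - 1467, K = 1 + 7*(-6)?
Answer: 97086411/4 ≈ 2.4272e+7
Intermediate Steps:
K = -41 (K = 1 - 42 = -41)
B(n, c) = -1467 - 239*c*n (B(n, c) = -239*c*n - 1467 = -1467 - 239*c*n)
W = -333945/4 (W = -(-905)*(-328 - 41)/4 = -(-905)*(-369)/4 = -1/4*333945 = -333945/4 ≈ -83486.)
W - B(306, -47 + 380) = -333945/4 - (-1467 - 239*(-47 + 380)*306) = -333945/4 - (-1467 - 239*333*306) = -333945/4 - (-1467 - 24353622) = -333945/4 - 1*(-24355089) = -333945/4 + 24355089 = 97086411/4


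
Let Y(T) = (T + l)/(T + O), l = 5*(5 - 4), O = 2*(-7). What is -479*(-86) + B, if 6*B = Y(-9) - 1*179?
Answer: 1893553/46 ≈ 41164.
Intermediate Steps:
O = -14
l = 5 (l = 5*1 = 5)
Y(T) = (5 + T)/(-14 + T) (Y(T) = (T + 5)/(T - 14) = (5 + T)/(-14 + T))
B = -1371/46 (B = ((5 - 9)/(-14 - 9) - 1*179)/6 = (-4/(-23) - 179)/6 = (-1/23*(-4) - 179)/6 = (4/23 - 179)/6 = (⅙)*(-4113/23) = -1371/46 ≈ -29.804)
-479*(-86) + B = -479*(-86) - 1371/46 = 41194 - 1371/46 = 1893553/46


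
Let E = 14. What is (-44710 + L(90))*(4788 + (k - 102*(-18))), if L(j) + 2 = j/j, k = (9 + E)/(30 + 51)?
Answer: -23990447137/81 ≈ -2.9618e+8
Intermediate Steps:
k = 23/81 (k = (9 + 14)/(30 + 51) = 23/81 ≈ 0.28395)
L(j) = -1 (L(j) = -2 + j/j = -2 + 1 = -1)
(-44710 + L(90))*(4788 + (k - 102*(-18))) = (-44710 - 1)*(4788 + (23/81 - 102*(-18))) = -44711*(4788 + (23/81 + 1836)) = -44711*(4788 + 148739/81) = -44711*536567/81 = -23990447137/81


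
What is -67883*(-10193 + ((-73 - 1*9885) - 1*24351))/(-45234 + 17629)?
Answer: -3020929266/27605 ≈ -1.0943e+5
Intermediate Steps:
-67883*(-10193 + ((-73 - 1*9885) - 1*24351))/(-45234 + 17629) = -(2344950352/27605 - 67883*(-73 - 9885)/27605) = -67883/((-27605/(-10193 + (-9958 - 24351)))) = -67883/((-27605/(-10193 - 34309))) = -67883/((-27605/(-44502))) = -67883/((-27605*(-1/44502))) = -67883/27605/44502 = -67883*44502/27605 = -3020929266/27605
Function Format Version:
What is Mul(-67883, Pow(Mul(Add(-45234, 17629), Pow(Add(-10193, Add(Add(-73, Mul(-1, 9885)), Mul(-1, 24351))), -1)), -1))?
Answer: Rational(-3020929266, 27605) ≈ -1.0943e+5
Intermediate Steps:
Mul(-67883, Pow(Mul(Add(-45234, 17629), Pow(Add(-10193, Add(Add(-73, Mul(-1, 9885)), Mul(-1, 24351))), -1)), -1)) = Mul(-67883, Pow(Mul(-27605, Pow(Add(-10193, Add(Add(-73, -9885), -24351)), -1)), -1)) = Mul(-67883, Pow(Mul(-27605, Pow(Add(-10193, Add(-9958, -24351)), -1)), -1)) = Mul(-67883, Pow(Mul(-27605, Pow(Add(-10193, -34309), -1)), -1)) = Mul(-67883, Pow(Mul(-27605, Pow(-44502, -1)), -1)) = Mul(-67883, Pow(Mul(-27605, Rational(-1, 44502)), -1)) = Mul(-67883, Pow(Rational(27605, 44502), -1)) = Mul(-67883, Rational(44502, 27605)) = Rational(-3020929266, 27605)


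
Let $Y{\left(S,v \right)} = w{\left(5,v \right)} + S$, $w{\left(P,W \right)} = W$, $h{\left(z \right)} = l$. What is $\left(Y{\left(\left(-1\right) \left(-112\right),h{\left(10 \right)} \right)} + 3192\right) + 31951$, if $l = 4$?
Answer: $35259$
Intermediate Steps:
$h{\left(z \right)} = 4$
$Y{\left(S,v \right)} = S + v$ ($Y{\left(S,v \right)} = v + S = S + v$)
$\left(Y{\left(\left(-1\right) \left(-112\right),h{\left(10 \right)} \right)} + 3192\right) + 31951 = \left(\left(\left(-1\right) \left(-112\right) + 4\right) + 3192\right) + 31951 = \left(\left(112 + 4\right) + 3192\right) + 31951 = \left(116 + 3192\right) + 31951 = 3308 + 31951 = 35259$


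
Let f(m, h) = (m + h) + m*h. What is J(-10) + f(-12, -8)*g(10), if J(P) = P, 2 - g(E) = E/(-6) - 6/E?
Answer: 4714/15 ≈ 314.27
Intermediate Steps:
f(m, h) = h + m + h*m (f(m, h) = (h + m) + h*m = h + m + h*m)
g(E) = 2 + 6/E + E/6 (g(E) = 2 - (E/(-6) - 6/E) = 2 - (E*(-⅙) - 6/E) = 2 - (-E/6 - 6/E) = 2 - (-6/E - E/6) = 2 + (6/E + E/6) = 2 + 6/E + E/6)
J(-10) + f(-12, -8)*g(10) = -10 + (-8 - 12 - 8*(-12))*(2 + 6/10 + (⅙)*10) = -10 + (-8 - 12 + 96)*(2 + 6*(⅒) + 5/3) = -10 + 76*(2 + ⅗ + 5/3) = -10 + 76*(64/15) = -10 + 4864/15 = 4714/15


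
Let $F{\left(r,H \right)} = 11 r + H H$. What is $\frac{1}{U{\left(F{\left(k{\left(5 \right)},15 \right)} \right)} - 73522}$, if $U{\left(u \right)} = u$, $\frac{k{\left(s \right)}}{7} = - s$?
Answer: $- \frac{1}{73682} \approx -1.3572 \cdot 10^{-5}$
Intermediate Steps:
$k{\left(s \right)} = - 7 s$ ($k{\left(s \right)} = 7 \left(- s\right) = - 7 s$)
$F{\left(r,H \right)} = H^{2} + 11 r$ ($F{\left(r,H \right)} = 11 r + H^{2} = H^{2} + 11 r$)
$\frac{1}{U{\left(F{\left(k{\left(5 \right)},15 \right)} \right)} - 73522} = \frac{1}{\left(15^{2} + 11 \left(\left(-7\right) 5\right)\right) - 73522} = \frac{1}{\left(225 + 11 \left(-35\right)\right) - 73522} = \frac{1}{\left(225 - 385\right) - 73522} = \frac{1}{-160 - 73522} = \frac{1}{-73682} = - \frac{1}{73682}$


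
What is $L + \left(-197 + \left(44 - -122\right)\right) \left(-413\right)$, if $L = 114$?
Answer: $12917$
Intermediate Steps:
$L + \left(-197 + \left(44 - -122\right)\right) \left(-413\right) = 114 + \left(-197 + \left(44 - -122\right)\right) \left(-413\right) = 114 + \left(-197 + \left(44 + 122\right)\right) \left(-413\right) = 114 + \left(-197 + 166\right) \left(-413\right) = 114 - -12803 = 114 + 12803 = 12917$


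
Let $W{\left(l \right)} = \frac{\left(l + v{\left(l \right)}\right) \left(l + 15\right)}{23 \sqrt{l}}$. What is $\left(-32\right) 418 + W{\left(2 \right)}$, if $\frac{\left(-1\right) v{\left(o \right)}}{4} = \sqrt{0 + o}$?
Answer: $- \frac{307716}{23} + \frac{17 \sqrt{2}}{23} \approx -13378.0$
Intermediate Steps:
$v{\left(o \right)} = - 4 \sqrt{o}$ ($v{\left(o \right)} = - 4 \sqrt{0 + o} = - 4 \sqrt{o}$)
$W{\left(l \right)} = \frac{\left(15 + l\right) \left(l - 4 \sqrt{l}\right)}{23 \sqrt{l}}$ ($W{\left(l \right)} = \frac{\left(l - 4 \sqrt{l}\right) \left(l + 15\right)}{23 \sqrt{l}} = \left(l - 4 \sqrt{l}\right) \left(15 + l\right) \frac{1}{23 \sqrt{l}} = \left(15 + l\right) \left(l - 4 \sqrt{l}\right) \frac{1}{23 \sqrt{l}} = \frac{\left(15 + l\right) \left(l - 4 \sqrt{l}\right)}{23 \sqrt{l}}$)
$\left(-32\right) 418 + W{\left(2 \right)} = \left(-32\right) 418 + \left(- \frac{60}{23} - \frac{8}{23} + \frac{2^{\frac{3}{2}}}{23} + \frac{15 \sqrt{2}}{23}\right) = -13376 + \left(- \frac{60}{23} - \frac{8}{23} + \frac{2 \sqrt{2}}{23} + \frac{15 \sqrt{2}}{23}\right) = -13376 - \left(\frac{68}{23} - \frac{17 \sqrt{2}}{23}\right) = - \frac{307716}{23} + \frac{17 \sqrt{2}}{23}$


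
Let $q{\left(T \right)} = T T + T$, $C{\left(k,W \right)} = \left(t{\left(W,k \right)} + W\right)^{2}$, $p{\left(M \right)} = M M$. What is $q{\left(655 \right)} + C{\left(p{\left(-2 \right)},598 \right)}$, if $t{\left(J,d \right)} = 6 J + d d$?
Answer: $18086484$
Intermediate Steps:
$t{\left(J,d \right)} = d^{2} + 6 J$ ($t{\left(J,d \right)} = 6 J + d^{2} = d^{2} + 6 J$)
$p{\left(M \right)} = M^{2}$
$C{\left(k,W \right)} = \left(k^{2} + 7 W\right)^{2}$ ($C{\left(k,W \right)} = \left(\left(k^{2} + 6 W\right) + W\right)^{2} = \left(k^{2} + 7 W\right)^{2}$)
$q{\left(T \right)} = T + T^{2}$ ($q{\left(T \right)} = T^{2} + T = T + T^{2}$)
$q{\left(655 \right)} + C{\left(p{\left(-2 \right)},598 \right)} = 655 \left(1 + 655\right) + \left(\left(\left(-2\right)^{2}\right)^{2} + 7 \cdot 598\right)^{2} = 655 \cdot 656 + \left(4^{2} + 4186\right)^{2} = 429680 + \left(16 + 4186\right)^{2} = 429680 + 4202^{2} = 429680 + 17656804 = 18086484$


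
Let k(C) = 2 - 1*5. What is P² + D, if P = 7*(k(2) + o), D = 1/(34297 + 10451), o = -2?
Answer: 54816301/44748 ≈ 1225.0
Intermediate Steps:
k(C) = -3 (k(C) = 2 - 5 = -3)
D = 1/44748 ≈ 2.2347e-5
P = -35 (P = 7*(-3 - 2) = 7*(-5) = -35)
P² + D = (-35)² + 1/44748 = 1225 + 1/44748 = 54816301/44748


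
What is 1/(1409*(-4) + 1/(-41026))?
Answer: -41026/231222537 ≈ -0.00017743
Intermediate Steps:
1/(1409*(-4) + 1/(-41026)) = 1/(-5636 - 1/41026) = 1/(-231222537/41026) = -41026/231222537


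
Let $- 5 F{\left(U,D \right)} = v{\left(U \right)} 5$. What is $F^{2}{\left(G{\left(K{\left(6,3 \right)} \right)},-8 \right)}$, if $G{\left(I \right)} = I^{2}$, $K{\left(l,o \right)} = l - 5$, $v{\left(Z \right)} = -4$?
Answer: $16$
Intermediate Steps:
$K{\left(l,o \right)} = -5 + l$ ($K{\left(l,o \right)} = l - 5 = -5 + l$)
$F{\left(U,D \right)} = 4$ ($F{\left(U,D \right)} = - \frac{\left(-4\right) 5}{5} = \left(- \frac{1}{5}\right) \left(-20\right) = 4$)
$F^{2}{\left(G{\left(K{\left(6,3 \right)} \right)},-8 \right)} = 4^{2} = 16$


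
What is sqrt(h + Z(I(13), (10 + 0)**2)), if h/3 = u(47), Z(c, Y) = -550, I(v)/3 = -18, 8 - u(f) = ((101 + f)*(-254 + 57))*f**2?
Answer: sqrt(193216286) ≈ 13900.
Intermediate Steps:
u(f) = 8 - f**2*(-19897 - 197*f) (u(f) = 8 - (101 + f)*(-254 + 57)*f**2 = 8 - (101 + f)*(-197)*f**2 = 8 - (-19897 - 197*f)*f**2 = 8 - f**2*(-19897 - 197*f))
I(v) = -54 (I(v) = 3*(-18) = -54)
h = 193216836 (h = 3*(8 + 197*47**3 + 19897*47**2) = 3*(8 + 197*103823 + 19897*2209) = 3*(8 + 20453131 + 43952473) = 3*64405612 = 193216836)
sqrt(h + Z(I(13), (10 + 0)**2)) = sqrt(193216836 - 550) = sqrt(193216286)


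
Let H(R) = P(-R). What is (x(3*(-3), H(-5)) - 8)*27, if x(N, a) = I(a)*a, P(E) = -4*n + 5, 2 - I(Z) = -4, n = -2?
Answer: 1890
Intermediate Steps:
I(Z) = 6 (I(Z) = 2 - 1*(-4) = 2 + 4 = 6)
P(E) = 13 (P(E) = -4*(-2) + 5 = 8 + 5 = 13)
H(R) = 13
x(N, a) = 6*a
(x(3*(-3), H(-5)) - 8)*27 = (6*13 - 8)*27 = (78 - 8)*27 = 70*27 = 1890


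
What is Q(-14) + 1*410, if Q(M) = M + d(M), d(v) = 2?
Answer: 398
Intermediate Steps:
Q(M) = 2 + M (Q(M) = M + 2 = 2 + M)
Q(-14) + 1*410 = (2 - 14) + 1*410 = -12 + 410 = 398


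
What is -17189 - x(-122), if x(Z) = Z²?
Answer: -32073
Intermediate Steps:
-17189 - x(-122) = -17189 - 1*(-122)² = -17189 - 1*14884 = -17189 - 14884 = -32073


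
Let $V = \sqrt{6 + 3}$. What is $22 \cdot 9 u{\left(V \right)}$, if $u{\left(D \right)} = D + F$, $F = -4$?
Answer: $-198$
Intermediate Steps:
$V = 3$ ($V = \sqrt{9} = 3$)
$u{\left(D \right)} = -4 + D$ ($u{\left(D \right)} = D - 4 = -4 + D$)
$22 \cdot 9 u{\left(V \right)} = 22 \cdot 9 \left(-4 + 3\right) = 198 \left(-1\right) = -198$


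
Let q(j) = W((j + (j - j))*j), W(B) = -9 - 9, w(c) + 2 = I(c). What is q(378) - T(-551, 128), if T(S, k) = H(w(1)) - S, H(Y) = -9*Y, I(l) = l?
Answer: -578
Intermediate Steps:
w(c) = -2 + c
W(B) = -18
q(j) = -18
T(S, k) = 9 - S (T(S, k) = -9*(-2 + 1) - S = -9*(-1) - S = 9 - S)
q(378) - T(-551, 128) = -18 - (9 - 1*(-551)) = -18 - (9 + 551) = -18 - 1*560 = -18 - 560 = -578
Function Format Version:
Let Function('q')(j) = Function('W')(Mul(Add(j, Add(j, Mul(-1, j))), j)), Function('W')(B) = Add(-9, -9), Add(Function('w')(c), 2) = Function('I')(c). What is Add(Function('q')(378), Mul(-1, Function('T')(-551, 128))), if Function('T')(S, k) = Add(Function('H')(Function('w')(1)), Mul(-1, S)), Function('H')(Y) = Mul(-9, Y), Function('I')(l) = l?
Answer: -578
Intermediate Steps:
Function('w')(c) = Add(-2, c)
Function('W')(B) = -18
Function('q')(j) = -18
Function('T')(S, k) = Add(9, Mul(-1, S)) (Function('T')(S, k) = Add(Mul(-9, Add(-2, 1)), Mul(-1, S)) = Add(Mul(-9, -1), Mul(-1, S)) = Add(9, Mul(-1, S)))
Add(Function('q')(378), Mul(-1, Function('T')(-551, 128))) = Add(-18, Mul(-1, Add(9, Mul(-1, -551)))) = Add(-18, Mul(-1, Add(9, 551))) = Add(-18, Mul(-1, 560)) = Add(-18, -560) = -578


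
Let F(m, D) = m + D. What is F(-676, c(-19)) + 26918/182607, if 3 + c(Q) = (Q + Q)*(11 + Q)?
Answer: -68450707/182607 ≈ -374.85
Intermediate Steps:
c(Q) = -3 + 2*Q*(11 + Q) (c(Q) = -3 + (Q + Q)*(11 + Q) = -3 + (2*Q)*(11 + Q) = -3 + 2*Q*(11 + Q))
F(m, D) = D + m
F(-676, c(-19)) + 26918/182607 = ((-3 + 2*(-19)² + 22*(-19)) - 676) + 26918/182607 = ((-3 + 2*361 - 418) - 676) + 26918*(1/182607) = ((-3 + 722 - 418) - 676) + 26918/182607 = (301 - 676) + 26918/182607 = -375 + 26918/182607 = -68450707/182607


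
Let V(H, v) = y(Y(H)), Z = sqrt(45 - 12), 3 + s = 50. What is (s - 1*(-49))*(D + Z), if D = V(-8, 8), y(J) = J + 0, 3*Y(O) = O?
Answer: -256 + 96*sqrt(33) ≈ 295.48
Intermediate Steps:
s = 47 (s = -3 + 50 = 47)
Z = sqrt(33) ≈ 5.7446
Y(O) = O/3
y(J) = J
V(H, v) = H/3
D = -8/3 (D = (1/3)*(-8) = -8/3 ≈ -2.6667)
(s - 1*(-49))*(D + Z) = (47 - 1*(-49))*(-8/3 + sqrt(33)) = (47 + 49)*(-8/3 + sqrt(33)) = 96*(-8/3 + sqrt(33)) = -256 + 96*sqrt(33)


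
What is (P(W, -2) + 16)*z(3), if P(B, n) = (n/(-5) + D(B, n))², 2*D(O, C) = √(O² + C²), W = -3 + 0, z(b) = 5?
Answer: 1941/20 + 2*√13 ≈ 104.26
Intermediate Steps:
W = -3
D(O, C) = √(C² + O²)/2 (D(O, C) = √(O² + C²)/2 = √(C² + O²)/2)
P(B, n) = (√(B² + n²)/2 - n/5)² (P(B, n) = (n/(-5) + √(n² + B²)/2)² = (n*(-⅕) + √(B² + n²)/2)² = (-n/5 + √(B² + n²)/2)² = (√(B² + n²)/2 - n/5)²)
(P(W, -2) + 16)*z(3) = ((-5*√((-3)² + (-2)²) + 2*(-2))²/100 + 16)*5 = ((-5*√(9 + 4) - 4)²/100 + 16)*5 = ((-5*√13 - 4)²/100 + 16)*5 = ((-4 - 5*√13)²/100 + 16)*5 = (16 + (-4 - 5*√13)²/100)*5 = 80 + (-4 - 5*√13)²/20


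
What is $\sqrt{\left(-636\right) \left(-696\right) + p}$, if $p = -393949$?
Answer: $\sqrt{48707} \approx 220.7$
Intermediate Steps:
$\sqrt{\left(-636\right) \left(-696\right) + p} = \sqrt{\left(-636\right) \left(-696\right) - 393949} = \sqrt{442656 - 393949} = \sqrt{48707}$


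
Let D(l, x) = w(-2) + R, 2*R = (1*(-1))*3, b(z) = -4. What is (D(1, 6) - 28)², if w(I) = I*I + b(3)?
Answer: 3481/4 ≈ 870.25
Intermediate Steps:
w(I) = -4 + I² (w(I) = I*I - 4 = I² - 4 = -4 + I²)
R = -3/2 (R = ((1*(-1))*3)/2 = (-1*3)/2 = (½)*(-3) = -3/2 ≈ -1.5000)
D(l, x) = -3/2 (D(l, x) = (-4 + (-2)²) - 3/2 = (-4 + 4) - 3/2 = 0 - 3/2 = -3/2)
(D(1, 6) - 28)² = (-3/2 - 28)² = (-59/2)² = 3481/4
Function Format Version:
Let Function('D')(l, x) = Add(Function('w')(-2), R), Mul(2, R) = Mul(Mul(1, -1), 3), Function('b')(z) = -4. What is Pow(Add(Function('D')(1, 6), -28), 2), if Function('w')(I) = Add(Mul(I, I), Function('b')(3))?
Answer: Rational(3481, 4) ≈ 870.25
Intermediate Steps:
Function('w')(I) = Add(-4, Pow(I, 2)) (Function('w')(I) = Add(Mul(I, I), -4) = Add(Pow(I, 2), -4) = Add(-4, Pow(I, 2)))
R = Rational(-3, 2) (R = Mul(Rational(1, 2), Mul(Mul(1, -1), 3)) = Mul(Rational(1, 2), Mul(-1, 3)) = Mul(Rational(1, 2), -3) = Rational(-3, 2) ≈ -1.5000)
Function('D')(l, x) = Rational(-3, 2) (Function('D')(l, x) = Add(Add(-4, Pow(-2, 2)), Rational(-3, 2)) = Add(Add(-4, 4), Rational(-3, 2)) = Add(0, Rational(-3, 2)) = Rational(-3, 2))
Pow(Add(Function('D')(1, 6), -28), 2) = Pow(Add(Rational(-3, 2), -28), 2) = Pow(Rational(-59, 2), 2) = Rational(3481, 4)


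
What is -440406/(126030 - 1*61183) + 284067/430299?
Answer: -6336495135/1033466639 ≈ -6.1313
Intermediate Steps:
-440406/(126030 - 1*61183) + 284067/430299 = -440406/(126030 - 61183) + 284067*(1/430299) = -440406/64847 + 10521/15937 = -6336495135/1033466639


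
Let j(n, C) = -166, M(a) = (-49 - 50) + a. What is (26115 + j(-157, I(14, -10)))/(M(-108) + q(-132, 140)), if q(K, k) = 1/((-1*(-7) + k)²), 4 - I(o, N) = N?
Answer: -50975631/406642 ≈ -125.36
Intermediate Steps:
I(o, N) = 4 - N
M(a) = -99 + a
q(K, k) = (7 + k)⁻² (q(K, k) = 1/((7 + k)²) = (7 + k)⁻²)
(26115 + j(-157, I(14, -10)))/(M(-108) + q(-132, 140)) = (26115 - 166)/((-99 - 108) + (7 + 140)⁻²) = 25949/(-207 + 147⁻²) = 25949/(-207 + 1/21609) = 25949/(-4473062/21609) = 25949*(-21609/4473062) = -50975631/406642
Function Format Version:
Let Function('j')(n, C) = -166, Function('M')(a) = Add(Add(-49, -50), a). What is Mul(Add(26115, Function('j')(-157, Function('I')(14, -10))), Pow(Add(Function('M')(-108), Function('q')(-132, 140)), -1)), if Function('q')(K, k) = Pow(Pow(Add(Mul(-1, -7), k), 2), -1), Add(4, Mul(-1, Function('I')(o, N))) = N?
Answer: Rational(-50975631, 406642) ≈ -125.36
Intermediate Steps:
Function('I')(o, N) = Add(4, Mul(-1, N))
Function('M')(a) = Add(-99, a)
Function('q')(K, k) = Pow(Add(7, k), -2) (Function('q')(K, k) = Pow(Pow(Add(7, k), 2), -1) = Pow(Add(7, k), -2))
Mul(Add(26115, Function('j')(-157, Function('I')(14, -10))), Pow(Add(Function('M')(-108), Function('q')(-132, 140)), -1)) = Mul(Add(26115, -166), Pow(Add(Add(-99, -108), Pow(Add(7, 140), -2)), -1)) = Mul(25949, Pow(Add(-207, Pow(147, -2)), -1)) = Mul(25949, Pow(Add(-207, Rational(1, 21609)), -1)) = Mul(25949, Pow(Rational(-4473062, 21609), -1)) = Mul(25949, Rational(-21609, 4473062)) = Rational(-50975631, 406642)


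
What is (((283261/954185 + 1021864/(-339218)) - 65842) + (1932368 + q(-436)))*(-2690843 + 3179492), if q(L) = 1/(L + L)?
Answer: 128714771394879148777752447/141123053115880 ≈ 9.1207e+11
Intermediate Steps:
q(L) = 1/(2*L)
(((283261/954185 + 1021864/(-339218)) - 65842) + (1932368 + q(-436)))*(-2690843 + 3179492) = (((283261/954185 + 1021864/(-339218)) - 65842) + (1932368 + (½)/(-436)))*(-2690843 + 3179492) = (((283261*(1/954185) + 1021864*(-1/339218)) - 65842) + (1932368 + (½)*(-1/436)))*488649 = (((283261/954185 - 510932/169609) - 65842) + (1932368 - 1/872))*488649 = ((-439480035471/161838363665 - 65842) + 1685024895/872)*488649 = (-10656201020466401/161838363665 + 1685024895/872)*488649 = (263409464451741738503/141123053115880)*488649 = 128714771394879148777752447/141123053115880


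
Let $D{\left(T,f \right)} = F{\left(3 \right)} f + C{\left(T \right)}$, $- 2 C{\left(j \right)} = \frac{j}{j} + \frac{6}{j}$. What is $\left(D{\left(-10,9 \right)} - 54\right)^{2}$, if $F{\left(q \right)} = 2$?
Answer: $\frac{32761}{25} \approx 1310.4$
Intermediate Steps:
$C{\left(j \right)} = - \frac{1}{2} - \frac{3}{j}$ ($C{\left(j \right)} = - \frac{\frac{j}{j} + \frac{6}{j}}{2} = - \frac{1 + \frac{6}{j}}{2} = - \frac{1}{2} - \frac{3}{j}$)
$D{\left(T,f \right)} = 2 f + \frac{-6 - T}{2 T}$
$\left(D{\left(-10,9 \right)} - 54\right)^{2} = \left(\left(- \frac{1}{2} - \frac{3}{-10} + 2 \cdot 9\right) - 54\right)^{2} = \left(\left(- \frac{1}{2} - - \frac{3}{10} + 18\right) - 54\right)^{2} = \left(\left(- \frac{1}{2} + \frac{3}{10} + 18\right) - 54\right)^{2} = \left(\frac{89}{5} - 54\right)^{2} = \left(- \frac{181}{5}\right)^{2} = \frac{32761}{25}$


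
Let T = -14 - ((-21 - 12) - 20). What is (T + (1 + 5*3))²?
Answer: 3025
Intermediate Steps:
T = 39 (T = -14 - (-33 - 20) = -14 - 1*(-53) = -14 + 53 = 39)
(T + (1 + 5*3))² = (39 + (1 + 5*3))² = (39 + (1 + 15))² = (39 + 16)² = 55² = 3025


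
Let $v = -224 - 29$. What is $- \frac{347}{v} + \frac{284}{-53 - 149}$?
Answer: $- \frac{879}{25553} \approx -0.034399$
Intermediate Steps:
$v = -253$
$- \frac{347}{v} + \frac{284}{-53 - 149} = - \frac{347}{-253} + \frac{284}{-53 - 149} = \left(-347\right) \left(- \frac{1}{253}\right) + \frac{284}{-53 - 149} = \frac{347}{253} + \frac{284}{-202} = \frac{347}{253} + 284 \left(- \frac{1}{202}\right) = \frac{347}{253} - \frac{142}{101} = - \frac{879}{25553}$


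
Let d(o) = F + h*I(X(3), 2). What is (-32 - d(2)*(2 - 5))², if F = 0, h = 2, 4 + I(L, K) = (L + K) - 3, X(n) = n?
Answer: 1936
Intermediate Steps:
I(L, K) = -7 + K + L (I(L, K) = -4 + ((L + K) - 3) = -4 + ((K + L) - 3) = -4 + (-3 + K + L) = -7 + K + L)
d(o) = -4 (d(o) = 0 + 2*(-7 + 2 + 3) = 0 + 2*(-2) = 0 - 4 = -4)
(-32 - d(2)*(2 - 5))² = (-32 - (-4)*(2 - 5))² = (-32 - (-4)*(-3))² = (-32 - 1*12)² = (-32 - 12)² = (-44)² = 1936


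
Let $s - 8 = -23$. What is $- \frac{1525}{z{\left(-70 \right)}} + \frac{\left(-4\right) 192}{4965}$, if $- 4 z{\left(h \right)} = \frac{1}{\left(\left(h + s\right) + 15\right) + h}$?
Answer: $- \frac{1413370256}{1655} \approx -8.54 \cdot 10^{5}$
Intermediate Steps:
$s = -15$ ($s = 8 - 23 = -15$)
$z{\left(h \right)} = - \frac{1}{8 h}$ ($z{\left(h \right)} = - \frac{1}{4 \left(\left(\left(h - 15\right) + 15\right) + h\right)} = - \frac{1}{4 \left(\left(\left(-15 + h\right) + 15\right) + h\right)} = - \frac{1}{4 \left(h + h\right)} = - \frac{1}{4 \cdot 2 h} = - \frac{\frac{1}{2} \frac{1}{h}}{4} = - \frac{1}{8 h}$)
$- \frac{1525}{z{\left(-70 \right)}} + \frac{\left(-4\right) 192}{4965} = - \frac{1525}{\left(- \frac{1}{8}\right) \frac{1}{-70}} + \frac{\left(-4\right) 192}{4965} = - \frac{1525}{\left(- \frac{1}{8}\right) \left(- \frac{1}{70}\right)} - \frac{256}{1655} = - 1525 \frac{1}{\frac{1}{560}} - \frac{256}{1655} = \left(-1525\right) 560 - \frac{256}{1655} = -854000 - \frac{256}{1655} = - \frac{1413370256}{1655}$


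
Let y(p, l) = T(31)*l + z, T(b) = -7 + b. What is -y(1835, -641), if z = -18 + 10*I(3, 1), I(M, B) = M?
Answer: 15372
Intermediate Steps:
z = 12 (z = -18 + 10*3 = -18 + 30 = 12)
y(p, l) = 12 + 24*l (y(p, l) = (-7 + 31)*l + 12 = 24*l + 12 = 12 + 24*l)
-y(1835, -641) = -(12 + 24*(-641)) = -(12 - 15384) = -1*(-15372) = 15372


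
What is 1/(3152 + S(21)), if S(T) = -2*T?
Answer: 1/3110 ≈ 0.00032154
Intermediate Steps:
1/(3152 + S(21)) = 1/(3152 - 2*21) = 1/(3152 - 42) = 1/3110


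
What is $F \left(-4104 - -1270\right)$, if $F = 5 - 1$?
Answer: $-11336$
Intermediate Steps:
$F = 4$ ($F = 5 - 1 = 4$)
$F \left(-4104 - -1270\right) = 4 \left(-4104 - -1270\right) = 4 \left(-4104 + 1270\right) = 4 \left(-2834\right) = -11336$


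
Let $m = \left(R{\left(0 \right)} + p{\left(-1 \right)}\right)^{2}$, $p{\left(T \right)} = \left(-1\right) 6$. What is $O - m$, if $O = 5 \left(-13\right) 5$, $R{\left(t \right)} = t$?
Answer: $-361$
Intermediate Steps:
$p{\left(T \right)} = -6$
$m = 36$ ($m = \left(0 - 6\right)^{2} = \left(-6\right)^{2} = 36$)
$O = -325$ ($O = \left(-65\right) 5 = -325$)
$O - m = -325 - 36 = -361$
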